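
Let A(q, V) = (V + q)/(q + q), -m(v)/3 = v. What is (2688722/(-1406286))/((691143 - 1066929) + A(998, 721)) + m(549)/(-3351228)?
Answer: 292542546647701715/589150861108972427916 ≈ 0.00049655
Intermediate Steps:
m(v) = -3*v
A(q, V) = (V + q)/(2*q) (A(q, V) = (V + q)/((2*q)) = (V + q)*(1/(2*q)) = (V + q)/(2*q))
(2688722/(-1406286))/((691143 - 1066929) + A(998, 721)) + m(549)/(-3351228) = (2688722/(-1406286))/((691143 - 1066929) + (1/2)*(721 + 998)/998) - 3*549/(-3351228) = (2688722*(-1/1406286))/(-375786 + (1/2)*(1/998)*1719) - 1647*(-1/3351228) = -1344361/(703143*(-375786 + 1719/1996)) + 549/1117076 = -1344361/(703143*(-750067137/1996)) + 549/1117076 = -1344361/703143*(-1996/750067137) + 549/1117076 = 2683344556/527404456911591 + 549/1117076 = 292542546647701715/589150861108972427916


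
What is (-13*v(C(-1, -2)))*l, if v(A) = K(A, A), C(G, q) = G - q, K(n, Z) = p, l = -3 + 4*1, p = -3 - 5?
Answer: 104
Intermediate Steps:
p = -8
l = 1 (l = -3 + 4 = 1)
K(n, Z) = -8
v(A) = -8
(-13*v(C(-1, -2)))*l = -13*(-8)*1 = 104*1 = 104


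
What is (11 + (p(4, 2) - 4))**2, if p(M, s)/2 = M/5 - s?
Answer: 529/25 ≈ 21.160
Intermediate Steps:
p(M, s) = -2*s + 2*M/5 (p(M, s) = 2*(M/5 - s) = 2*(-s + M/5) = -2*s + 2*M/5)
(11 + (p(4, 2) - 4))**2 = (11 + ((-2*2 + (2/5)*4) - 4))**2 = (11 + ((-4 + 8/5) - 4))**2 = (11 + (-12/5 - 4))**2 = (11 - 32/5)**2 = (23/5)**2 = 529/25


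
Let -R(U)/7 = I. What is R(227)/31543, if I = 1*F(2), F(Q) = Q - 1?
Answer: -7/31543 ≈ -0.00022192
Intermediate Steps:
F(Q) = -1 + Q
I = 1 (I = 1*(-1 + 2) = 1*1 = 1)
R(U) = -7 (R(U) = -7*1 = -7)
R(227)/31543 = -7/31543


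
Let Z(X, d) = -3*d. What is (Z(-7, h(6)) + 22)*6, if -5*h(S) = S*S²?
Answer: 4548/5 ≈ 909.60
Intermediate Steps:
h(S) = -S³/5 (h(S) = -S*S²/5 = -S³/5)
(Z(-7, h(6)) + 22)*6 = (-(-3)*6³/5 + 22)*6 = (-(-3)*216/5 + 22)*6 = (-3*(-216/5) + 22)*6 = (648/5 + 22)*6 = (758/5)*6 = 4548/5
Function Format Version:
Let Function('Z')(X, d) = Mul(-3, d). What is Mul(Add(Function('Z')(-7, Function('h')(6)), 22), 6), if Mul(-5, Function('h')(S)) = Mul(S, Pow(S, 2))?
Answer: Rational(4548, 5) ≈ 909.60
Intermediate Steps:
Function('h')(S) = Mul(Rational(-1, 5), Pow(S, 3)) (Function('h')(S) = Mul(Rational(-1, 5), Mul(S, Pow(S, 2))) = Mul(Rational(-1, 5), Pow(S, 3)))
Mul(Add(Function('Z')(-7, Function('h')(6)), 22), 6) = Mul(Add(Mul(-3, Mul(Rational(-1, 5), Pow(6, 3))), 22), 6) = Mul(Add(Mul(-3, Mul(Rational(-1, 5), 216)), 22), 6) = Mul(Add(Mul(-3, Rational(-216, 5)), 22), 6) = Mul(Add(Rational(648, 5), 22), 6) = Mul(Rational(758, 5), 6) = Rational(4548, 5)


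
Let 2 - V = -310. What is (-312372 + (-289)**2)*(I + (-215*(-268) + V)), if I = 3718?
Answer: -14108664150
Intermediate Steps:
V = 312 (V = 2 - 1*(-310) = 2 + 310 = 312)
(-312372 + (-289)**2)*(I + (-215*(-268) + V)) = (-312372 + (-289)**2)*(3718 + (-215*(-268) + 312)) = (-312372 + 83521)*(3718 + (57620 + 312)) = -228851*(3718 + 57932) = -228851*61650 = -14108664150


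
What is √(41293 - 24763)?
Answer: √16530 ≈ 128.57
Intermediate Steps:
√(41293 - 24763) = √16530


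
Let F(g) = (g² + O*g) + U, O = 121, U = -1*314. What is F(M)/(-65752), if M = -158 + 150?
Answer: 609/32876 ≈ 0.018524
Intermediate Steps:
M = -8
U = -314
F(g) = -314 + g² + 121*g (F(g) = (g² + 121*g) - 314 = -314 + g² + 121*g)
F(M)/(-65752) = (-314 + (-8)² + 121*(-8))/(-65752) = (-314 + 64 - 968)*(-1/65752) = -1218*(-1/65752) = 609/32876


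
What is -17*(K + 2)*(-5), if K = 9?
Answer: 935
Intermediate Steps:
-17*(K + 2)*(-5) = -17*(9 + 2)*(-5) = -17*11*(-5) = -187*(-5) = 935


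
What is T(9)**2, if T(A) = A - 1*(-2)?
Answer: 121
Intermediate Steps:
T(A) = 2 + A (T(A) = A + 2 = 2 + A)
T(9)**2 = (2 + 9)**2 = 11**2 = 121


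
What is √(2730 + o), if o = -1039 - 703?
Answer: 2*√247 ≈ 31.432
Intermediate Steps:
o = -1742
√(2730 + o) = √(2730 - 1742) = √988 = 2*√247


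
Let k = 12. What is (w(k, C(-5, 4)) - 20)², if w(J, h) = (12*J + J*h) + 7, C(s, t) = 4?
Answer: 32041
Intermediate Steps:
w(J, h) = 7 + 12*J + J*h
(w(k, C(-5, 4)) - 20)² = ((7 + 12*12 + 12*4) - 20)² = ((7 + 144 + 48) - 20)² = (199 - 20)² = 179² = 32041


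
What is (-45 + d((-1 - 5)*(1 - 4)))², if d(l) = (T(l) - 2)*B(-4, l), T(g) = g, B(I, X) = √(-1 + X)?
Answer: 6377 - 1440*√17 ≈ 439.73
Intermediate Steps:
d(l) = √(-1 + l)*(-2 + l) (d(l) = (l - 2)*√(-1 + l) = (-2 + l)*√(-1 + l) = √(-1 + l)*(-2 + l))
(-45 + d((-1 - 5)*(1 - 4)))² = (-45 + √(-1 + (-1 - 5)*(1 - 4))*(-2 + (-1 - 5)*(1 - 4)))² = (-45 + √(-1 - 6*(-3))*(-2 - 6*(-3)))² = (-45 + √(-1 + 18)*(-2 + 18))² = (-45 + √17*16)² = (-45 + 16*√17)²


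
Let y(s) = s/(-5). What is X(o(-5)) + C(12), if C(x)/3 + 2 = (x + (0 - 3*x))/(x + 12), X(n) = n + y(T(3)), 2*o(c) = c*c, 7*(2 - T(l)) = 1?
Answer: 219/70 ≈ 3.1286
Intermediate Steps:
T(l) = 13/7 (T(l) = 2 - ⅐*1 = 2 - ⅐ = 13/7)
o(c) = c²/2 (o(c) = (c*c)/2 = c²/2)
y(s) = -s/5 (y(s) = s*(-⅕) = -s/5)
X(n) = -13/35 + n (X(n) = n - ⅕*13/7 = n - 13/35 = -13/35 + n)
C(x) = -6 - 6*x/(12 + x) (C(x) = -6 + 3*((x + (0 - 3*x))/(x + 12)) = -6 + 3*((x - 3*x)/(12 + x)) = -6 + 3*((-2*x)/(12 + x)) = -6 + 3*(-2*x/(12 + x)) = -6 - 6*x/(12 + x))
X(o(-5)) + C(12) = (-13/35 + (½)*(-5)²) + 12*(-6 - 1*12)/(12 + 12) = (-13/35 + (½)*25) + 12*(-6 - 12)/24 = (-13/35 + 25/2) + 12*(1/24)*(-18) = 849/70 - 9 = 219/70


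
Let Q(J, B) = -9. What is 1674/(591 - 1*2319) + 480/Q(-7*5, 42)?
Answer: -5213/96 ≈ -54.302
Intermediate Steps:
1674/(591 - 1*2319) + 480/Q(-7*5, 42) = 1674/(591 - 1*2319) + 480/(-9) = 1674/(591 - 2319) + 480*(-⅑) = 1674/(-1728) - 160/3 = 1674*(-1/1728) - 160/3 = -31/32 - 160/3 = -5213/96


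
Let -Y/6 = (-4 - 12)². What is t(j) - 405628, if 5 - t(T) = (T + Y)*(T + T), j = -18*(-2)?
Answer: -297623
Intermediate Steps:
Y = -1536 (Y = -6*(-4 - 12)² = -6*(-16)² = -6*256 = -1536)
j = 36
t(T) = 5 - 2*T*(-1536 + T) (t(T) = 5 - (T - 1536)*(T + T) = 5 - (-1536 + T)*2*T = 5 - 2*T*(-1536 + T))
t(j) - 405628 = (5 - 2*36² + 3072*36) - 405628 = (5 - 2*1296 + 110592) - 405628 = (5 - 2592 + 110592) - 405628 = 108005 - 405628 = -297623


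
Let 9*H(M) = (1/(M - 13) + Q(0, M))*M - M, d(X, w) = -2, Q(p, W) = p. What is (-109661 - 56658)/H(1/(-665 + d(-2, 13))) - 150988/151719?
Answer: -437873028519684236/472301247 ≈ -9.2711e+8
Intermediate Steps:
H(M) = -M/9 + M/(9*(-13 + M)) (H(M) = ((1/(M - 13) + 0)*M - M)/9 = ((1/(-13 + M) + 0)*M - M)/9 = (M/(-13 + M) - M)/9 = (-M + M/(-13 + M))/9 = -M/9 + M/(9*(-13 + M)))
(-109661 - 56658)/H(1/(-665 + d(-2, 13))) - 150988/151719 = (-109661 - 56658)/(((14 - 1/(-665 - 2))/(9*(-665 - 2)*(-13 + 1/(-665 - 2))))) - 150988/151719 = -166319*(-6003*(-13 + 1/(-667))/(14 - 1/(-667))) - 150988*1/151719 = -166319*(-6003*(-13 - 1/667)/(14 - 1*(-1/667))) - 150988/151719 = -166319*78048/(14 + 1/667) - 150988/151719 = -166319/((1/9)*(-1/667)*(-667/8672)*(9339/667)) - 150988/151719 = -166319/3113/17352672 - 150988/151719 = -166319*17352672/3113 - 150988/151719 = -2886079054368/3113 - 150988/151719 = -437873028519684236/472301247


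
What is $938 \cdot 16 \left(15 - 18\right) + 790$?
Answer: $-44234$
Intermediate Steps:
$938 \cdot 16 \left(15 - 18\right) + 790 = 938 \cdot 16 \left(-3\right) + 790 = 938 \left(-48\right) + 790 = -45024 + 790 = -44234$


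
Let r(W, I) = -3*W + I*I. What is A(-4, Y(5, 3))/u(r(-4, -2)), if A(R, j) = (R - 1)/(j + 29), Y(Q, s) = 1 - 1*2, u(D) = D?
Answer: -5/448 ≈ -0.011161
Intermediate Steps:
r(W, I) = I**2 - 3*W (r(W, I) = -3*W + I**2 = I**2 - 3*W)
Y(Q, s) = -1 (Y(Q, s) = 1 - 2 = -1)
A(R, j) = (-1 + R)/(29 + j)
A(-4, Y(5, 3))/u(r(-4, -2)) = ((-1 - 4)/(29 - 1))/((-2)**2 - 3*(-4)) = (-5/28)/(4 + 12) = ((1/28)*(-5))/16 = -5/28*1/16 = -5/448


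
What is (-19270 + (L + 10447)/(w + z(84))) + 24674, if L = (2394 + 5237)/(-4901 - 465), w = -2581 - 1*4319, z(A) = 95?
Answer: 197274413549/36515630 ≈ 5402.5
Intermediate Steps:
w = -6900 (w = -2581 - 4319 = -6900)
L = -7631/5366 (L = 7631/(-5366) = 7631*(-1/5366) = -7631/5366 ≈ -1.4221)
(-19270 + (L + 10447)/(w + z(84))) + 24674 = (-19270 + (-7631/5366 + 10447)/(-6900 + 95)) + 24674 = (-19270 + (56050971/5366)/(-6805)) + 24674 = (-19270 + (56050971/5366)*(-1/6805)) + 24674 = (-19270 - 56050971/36515630) + 24674 = -703712241071/36515630 + 24674 = 197274413549/36515630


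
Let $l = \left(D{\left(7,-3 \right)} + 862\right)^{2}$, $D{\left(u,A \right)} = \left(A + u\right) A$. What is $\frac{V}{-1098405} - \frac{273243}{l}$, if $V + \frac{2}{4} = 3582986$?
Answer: $- \frac{64196411137}{17635502500} \approx -3.6402$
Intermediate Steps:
$V = \frac{7165971}{2}$ ($V = - \frac{1}{2} + 3582986 = \frac{7165971}{2} \approx 3.583 \cdot 10^{6}$)
$D{\left(u,A \right)} = A \left(A + u\right)$
$l = 722500$ ($l = \left(- 3 \left(-3 + 7\right) + 862\right)^{2} = \left(\left(-3\right) 4 + 862\right)^{2} = \left(-12 + 862\right)^{2} = 850^{2} = 722500$)
$\frac{V}{-1098405} - \frac{273243}{l} = \frac{7165971}{2 \left(-1098405\right)} - \frac{273243}{722500} = \frac{7165971}{2} \left(- \frac{1}{1098405}\right) - \frac{273243}{722500} = - \frac{796219}{244090} - \frac{273243}{722500} = - \frac{64196411137}{17635502500}$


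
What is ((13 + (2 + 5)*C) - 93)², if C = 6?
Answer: 1444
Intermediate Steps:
((13 + (2 + 5)*C) - 93)² = ((13 + (2 + 5)*6) - 93)² = ((13 + 7*6) - 93)² = ((13 + 42) - 93)² = (55 - 93)² = (-38)² = 1444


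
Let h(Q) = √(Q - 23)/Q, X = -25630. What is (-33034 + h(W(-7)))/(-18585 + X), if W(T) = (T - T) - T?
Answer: 33034/44215 - 4*I/309505 ≈ 0.74712 - 1.2924e-5*I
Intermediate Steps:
W(T) = -T (W(T) = 0 - T = -T)
h(Q) = √(-23 + Q)/Q
(-33034 + h(W(-7)))/(-18585 + X) = (-33034 + √(-23 - 1*(-7))/((-1*(-7))))/(-18585 - 25630) = (-33034 + √(-23 + 7)/7)/(-44215) = (-33034 + √(-16)/7)*(-1/44215) = (-33034 + (4*I)/7)*(-1/44215) = (-33034 + 4*I/7)*(-1/44215) = 33034/44215 - 4*I/309505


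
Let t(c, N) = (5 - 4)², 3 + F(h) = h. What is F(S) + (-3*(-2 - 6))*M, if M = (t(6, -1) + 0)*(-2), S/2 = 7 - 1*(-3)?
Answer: -31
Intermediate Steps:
S = 20 (S = 2*(7 - 1*(-3)) = 2*(7 + 3) = 2*10 = 20)
F(h) = -3 + h
t(c, N) = 1 (t(c, N) = 1² = 1)
M = -2 (M = (1 + 0)*(-2) = 1*(-2) = -2)
F(S) + (-3*(-2 - 6))*M = (-3 + 20) - 3*(-2 - 6)*(-2) = 17 - 3*(-8)*(-2) = 17 + 24*(-2) = 17 - 48 = -31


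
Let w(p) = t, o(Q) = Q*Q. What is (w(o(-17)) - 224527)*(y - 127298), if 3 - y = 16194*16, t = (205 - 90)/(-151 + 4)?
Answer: 12753324652016/147 ≈ 8.6757e+10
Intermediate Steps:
o(Q) = Q**2
t = -115/147 (t = 115/(-147) = 115*(-1/147) = -115/147 ≈ -0.78231)
w(p) = -115/147
y = -259101 (y = 3 - 16194*16 = 3 - 1*259104 = 3 - 259104 = -259101)
(w(o(-17)) - 224527)*(y - 127298) = (-115/147 - 224527)*(-259101 - 127298) = -33005584/147*(-386399) = 12753324652016/147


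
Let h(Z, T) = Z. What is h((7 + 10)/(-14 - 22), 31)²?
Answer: 289/1296 ≈ 0.22299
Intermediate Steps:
h((7 + 10)/(-14 - 22), 31)² = ((7 + 10)/(-14 - 22))² = (17/(-36))² = (17*(-1/36))² = (-17/36)² = 289/1296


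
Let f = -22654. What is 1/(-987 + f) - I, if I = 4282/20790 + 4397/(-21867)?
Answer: -8826343459/1791258593355 ≈ -0.0049275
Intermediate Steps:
I = 370144/75769155 (I = 4282*(1/20790) + 4397*(-1/21867) = 2141/10395 - 4397/21867 = 370144/75769155 ≈ 0.0048852)
1/(-987 + f) - I = 1/(-987 - 22654) - 1*370144/75769155 = 1/(-23641) - 370144/75769155 = -1/23641 - 370144/75769155 = -8826343459/1791258593355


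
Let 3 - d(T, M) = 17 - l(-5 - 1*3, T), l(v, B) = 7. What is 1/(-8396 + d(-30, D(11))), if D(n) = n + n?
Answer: -1/8403 ≈ -0.00011901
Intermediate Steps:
D(n) = 2*n
d(T, M) = -7 (d(T, M) = 3 - (17 - 1*7) = 3 - (17 - 7) = 3 - 1*10 = 3 - 10 = -7)
1/(-8396 + d(-30, D(11))) = 1/(-8396 - 7) = 1/(-8403) = -1/8403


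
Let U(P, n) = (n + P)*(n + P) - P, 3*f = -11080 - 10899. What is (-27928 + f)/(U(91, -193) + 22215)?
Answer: -105763/97584 ≈ -1.0838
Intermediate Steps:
f = -21979/3 (f = (-11080 - 10899)/3 = (⅓)*(-21979) = -21979/3 ≈ -7326.3)
U(P, n) = (P + n)² - P (U(P, n) = (P + n)*(P + n) - P = (P + n)² - P)
(-27928 + f)/(U(91, -193) + 22215) = (-27928 - 21979/3)/(((91 - 193)² - 1*91) + 22215) = -105763/(3*(((-102)² - 91) + 22215)) = -105763/(3*((10404 - 91) + 22215)) = -105763/(3*(10313 + 22215)) = -105763/3/32528 = -105763/3*1/32528 = -105763/97584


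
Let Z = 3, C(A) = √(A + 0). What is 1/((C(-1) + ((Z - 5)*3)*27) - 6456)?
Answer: -6618/43797925 - I/43797925 ≈ -0.0001511 - 2.2832e-8*I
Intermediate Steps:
C(A) = √A
1/((C(-1) + ((Z - 5)*3)*27) - 6456) = 1/((√(-1) + ((3 - 5)*3)*27) - 6456) = 1/((I - 2*3*27) - 6456) = 1/((I - 6*27) - 6456) = 1/((I - 162) - 6456) = 1/((-162 + I) - 6456) = 1/(-6618 + I) = (-6618 - I)/43797925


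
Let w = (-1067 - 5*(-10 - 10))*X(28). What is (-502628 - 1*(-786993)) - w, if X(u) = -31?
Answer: 254388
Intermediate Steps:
w = 29977 (w = (-1067 - 5*(-10 - 10))*(-31) = (-1067 - 5*(-20))*(-31) = (-1067 + 100)*(-31) = -967*(-31) = 29977)
(-502628 - 1*(-786993)) - w = (-502628 - 1*(-786993)) - 1*29977 = (-502628 + 786993) - 29977 = 284365 - 29977 = 254388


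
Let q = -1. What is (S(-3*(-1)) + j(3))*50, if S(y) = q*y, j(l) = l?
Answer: 0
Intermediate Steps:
S(y) = -y
(S(-3*(-1)) + j(3))*50 = (-(-3)*(-1) + 3)*50 = (-1*3 + 3)*50 = (-3 + 3)*50 = 0*50 = 0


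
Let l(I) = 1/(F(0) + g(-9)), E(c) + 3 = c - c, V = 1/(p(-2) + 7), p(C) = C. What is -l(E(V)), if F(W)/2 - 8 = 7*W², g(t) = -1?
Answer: -1/15 ≈ -0.066667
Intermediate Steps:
F(W) = 16 + 14*W² (F(W) = 16 + 2*(7*W²) = 16 + 14*W²)
V = ⅕ (V = 1/(-2 + 7) = 1/5 = ⅕ ≈ 0.20000)
E(c) = -3 (E(c) = -3 + (c - c) = -3 + 0 = -3)
l(I) = 1/15 (l(I) = 1/((16 + 14*0²) - 1) = 1/((16 + 14*0) - 1) = 1/((16 + 0) - 1) = 1/(16 - 1) = 1/15)
-l(E(V)) = -1*1/15 = -1/15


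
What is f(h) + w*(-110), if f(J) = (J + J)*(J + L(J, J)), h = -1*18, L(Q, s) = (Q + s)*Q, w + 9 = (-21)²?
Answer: -70200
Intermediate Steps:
w = 432 (w = -9 + (-21)² = -9 + 441 = 432)
L(Q, s) = Q*(Q + s)
h = -18
f(J) = 2*J*(J + 2*J²) (f(J) = (J + J)*(J + J*(J + J)) = (2*J)*(J + J*(2*J)) = (2*J)*(J + 2*J²) = 2*J*(J + 2*J²))
f(h) + w*(-110) = (-18)²*(2 + 4*(-18)) + 432*(-110) = 324*(2 - 72) - 47520 = 324*(-70) - 47520 = -22680 - 47520 = -70200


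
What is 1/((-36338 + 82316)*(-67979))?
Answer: -1/3125538462 ≈ -3.1994e-10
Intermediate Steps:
1/((-36338 + 82316)*(-67979)) = -1/67979/45978 = (1/45978)*(-1/67979) = -1/3125538462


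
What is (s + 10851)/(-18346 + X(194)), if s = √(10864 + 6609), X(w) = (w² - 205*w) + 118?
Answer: -10851/20362 - √17473/20362 ≈ -0.53940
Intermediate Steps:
X(w) = 118 + w² - 205*w
s = √17473 ≈ 132.19
(s + 10851)/(-18346 + X(194)) = (√17473 + 10851)/(-18346 + (118 + 194² - 205*194)) = (10851 + √17473)/(-18346 + (118 + 37636 - 39770)) = (10851 + √17473)/(-18346 - 2016) = (10851 + √17473)/(-20362) = (10851 + √17473)*(-1/20362) = -10851/20362 - √17473/20362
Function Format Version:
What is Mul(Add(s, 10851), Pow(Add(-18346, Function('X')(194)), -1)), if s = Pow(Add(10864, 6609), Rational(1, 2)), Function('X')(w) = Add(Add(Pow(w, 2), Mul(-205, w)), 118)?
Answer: Add(Rational(-10851, 20362), Mul(Rational(-1, 20362), Pow(17473, Rational(1, 2)))) ≈ -0.53940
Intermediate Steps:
Function('X')(w) = Add(118, Pow(w, 2), Mul(-205, w))
s = Pow(17473, Rational(1, 2)) ≈ 132.19
Mul(Add(s, 10851), Pow(Add(-18346, Function('X')(194)), -1)) = Mul(Add(Pow(17473, Rational(1, 2)), 10851), Pow(Add(-18346, Add(118, Pow(194, 2), Mul(-205, 194))), -1)) = Mul(Add(10851, Pow(17473, Rational(1, 2))), Pow(Add(-18346, Add(118, 37636, -39770)), -1)) = Mul(Add(10851, Pow(17473, Rational(1, 2))), Pow(Add(-18346, -2016), -1)) = Mul(Add(10851, Pow(17473, Rational(1, 2))), Pow(-20362, -1)) = Mul(Add(10851, Pow(17473, Rational(1, 2))), Rational(-1, 20362)) = Add(Rational(-10851, 20362), Mul(Rational(-1, 20362), Pow(17473, Rational(1, 2))))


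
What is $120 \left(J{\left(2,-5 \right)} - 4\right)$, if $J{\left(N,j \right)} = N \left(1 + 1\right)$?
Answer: $0$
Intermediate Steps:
$J{\left(N,j \right)} = 2 N$ ($J{\left(N,j \right)} = N 2 = 2 N$)
$120 \left(J{\left(2,-5 \right)} - 4\right) = 120 \left(2 \cdot 2 - 4\right) = 120 \left(4 - 4\right) = 120 \cdot 0 = 0$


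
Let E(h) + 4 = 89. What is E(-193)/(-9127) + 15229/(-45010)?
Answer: -142820933/410806270 ≈ -0.34766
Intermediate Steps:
E(h) = 85 (E(h) = -4 + 89 = 85)
E(-193)/(-9127) + 15229/(-45010) = 85/(-9127) + 15229/(-45010) = 85*(-1/9127) + 15229*(-1/45010) = -85/9127 - 15229/45010 = -142820933/410806270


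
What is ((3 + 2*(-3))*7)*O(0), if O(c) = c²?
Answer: 0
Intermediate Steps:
((3 + 2*(-3))*7)*O(0) = ((3 + 2*(-3))*7)*0² = ((3 - 6)*7)*0 = -3*7*0 = -21*0 = 0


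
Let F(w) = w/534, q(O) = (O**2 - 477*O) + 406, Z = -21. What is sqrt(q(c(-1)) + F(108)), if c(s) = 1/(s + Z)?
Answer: sqrt(1640414447)/1958 ≈ 20.685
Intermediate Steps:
c(s) = 1/(-21 + s) (c(s) = 1/(s - 21) = 1/(-21 + s))
q(O) = 406 + O**2 - 477*O
F(w) = w/534 (F(w) = w*(1/534) = w/534)
sqrt(q(c(-1)) + F(108)) = sqrt((406 + (1/(-21 - 1))**2 - 477/(-21 - 1)) + (1/534)*108) = sqrt((406 + (1/(-22))**2 - 477/(-22)) + 18/89) = sqrt((406 + (-1/22)**2 - 477*(-1/22)) + 18/89) = sqrt((406 + 1/484 + 477/22) + 18/89) = sqrt(206999/484 + 18/89) = sqrt(18431623/43076) = sqrt(1640414447)/1958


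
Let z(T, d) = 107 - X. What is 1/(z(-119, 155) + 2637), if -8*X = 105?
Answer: 8/22057 ≈ 0.00036270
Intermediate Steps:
X = -105/8 (X = -⅛*105 = -105/8 ≈ -13.125)
z(T, d) = 961/8 (z(T, d) = 107 - 1*(-105/8) = 107 + 105/8 = 961/8)
1/(z(-119, 155) + 2637) = 1/(961/8 + 2637) = 1/(22057/8) = 8/22057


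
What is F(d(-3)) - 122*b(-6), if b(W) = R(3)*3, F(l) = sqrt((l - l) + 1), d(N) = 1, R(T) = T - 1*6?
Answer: 1099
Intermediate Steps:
R(T) = -6 + T (R(T) = T - 6 = -6 + T)
F(l) = 1 (F(l) = sqrt(0 + 1) = sqrt(1) = 1)
b(W) = -9 (b(W) = (-6 + 3)*3 = -3*3 = -9)
F(d(-3)) - 122*b(-6) = 1 - 122*(-9) = 1 + 1098 = 1099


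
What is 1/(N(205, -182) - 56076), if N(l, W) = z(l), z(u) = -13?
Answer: -1/56089 ≈ -1.7829e-5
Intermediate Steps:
N(l, W) = -13
1/(N(205, -182) - 56076) = 1/(-13 - 56076) = 1/(-56089) = -1/56089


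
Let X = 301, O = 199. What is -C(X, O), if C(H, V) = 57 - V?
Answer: 142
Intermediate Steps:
-C(X, O) = -(57 - 1*199) = -(57 - 199) = -1*(-142) = 142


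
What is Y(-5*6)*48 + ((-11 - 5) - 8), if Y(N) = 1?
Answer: 24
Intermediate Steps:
Y(-5*6)*48 + ((-11 - 5) - 8) = 1*48 + ((-11 - 5) - 8) = 48 + (-16 - 8) = 48 - 24 = 24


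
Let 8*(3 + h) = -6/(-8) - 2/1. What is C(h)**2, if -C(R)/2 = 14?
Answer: 784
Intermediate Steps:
h = -101/32 (h = -3 + (-6/(-8) - 2/1)/8 = -3 + (-6*(-1/8) - 2*1)/8 = -3 + (3/4 - 2)/8 = -3 + (1/8)*(-5/4) = -3 - 5/32 = -101/32 ≈ -3.1563)
C(R) = -28 (C(R) = -2*14 = -28)
C(h)**2 = (-28)**2 = 784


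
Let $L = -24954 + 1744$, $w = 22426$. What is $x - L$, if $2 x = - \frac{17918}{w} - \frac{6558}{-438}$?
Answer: $\frac{19004323191}{818549} \approx 23217.0$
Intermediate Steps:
$L = -23210$
$x = \frac{5800901}{818549}$ ($x = \frac{- \frac{17918}{22426} - \frac{6558}{-438}}{2} = \frac{\left(-17918\right) \frac{1}{22426} - - \frac{1093}{73}}{2} = \frac{- \frac{8959}{11213} + \frac{1093}{73}}{2} = \frac{1}{2} \cdot \frac{11601802}{818549} = \frac{5800901}{818549} \approx 7.0868$)
$x - L = \frac{5800901}{818549} - -23210 = \frac{5800901}{818549} + 23210 = \frac{19004323191}{818549}$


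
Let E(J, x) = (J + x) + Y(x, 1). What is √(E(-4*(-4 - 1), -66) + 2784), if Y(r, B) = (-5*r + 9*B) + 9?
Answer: √3086 ≈ 55.552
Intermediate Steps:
Y(r, B) = 9 - 5*r + 9*B
E(J, x) = 18 + J - 4*x (E(J, x) = (J + x) + (9 - 5*x + 9*1) = (J + x) + (9 - 5*x + 9) = (J + x) + (18 - 5*x) = 18 + J - 4*x)
√(E(-4*(-4 - 1), -66) + 2784) = √((18 - 4*(-4 - 1) - 4*(-66)) + 2784) = √((18 - 4*(-5) + 264) + 2784) = √((18 + 20 + 264) + 2784) = √(302 + 2784) = √3086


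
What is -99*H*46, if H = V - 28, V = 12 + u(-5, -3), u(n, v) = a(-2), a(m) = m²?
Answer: 54648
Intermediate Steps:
u(n, v) = 4 (u(n, v) = (-2)² = 4)
V = 16 (V = 12 + 4 = 16)
H = -12 (H = 16 - 28 = -12)
-99*H*46 = -99*(-12)*46 = 1188*46 = 54648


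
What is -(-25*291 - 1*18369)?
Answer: 25644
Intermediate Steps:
-(-25*291 - 1*18369) = -(-7275 - 18369) = -1*(-25644) = 25644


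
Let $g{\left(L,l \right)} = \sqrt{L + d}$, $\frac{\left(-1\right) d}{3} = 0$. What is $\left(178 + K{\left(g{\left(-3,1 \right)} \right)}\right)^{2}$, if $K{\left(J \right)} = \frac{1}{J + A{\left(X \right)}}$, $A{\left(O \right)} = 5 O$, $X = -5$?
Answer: $\frac{3 \left(527948 \sqrt{3} + 6566183 i\right)}{2 \left(25 \sqrt{3} + 311 i\right)} \approx 31670.0 - 0.98164 i$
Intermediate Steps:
$d = 0$ ($d = \left(-3\right) 0 = 0$)
$g{\left(L,l \right)} = \sqrt{L}$ ($g{\left(L,l \right)} = \sqrt{L + 0} = \sqrt{L}$)
$K{\left(J \right)} = \frac{1}{-25 + J}$ ($K{\left(J \right)} = \frac{1}{J + 5 \left(-5\right)} = \frac{1}{J - 25} = \frac{1}{-25 + J}$)
$\left(178 + K{\left(g{\left(-3,1 \right)} \right)}\right)^{2} = \left(178 + \frac{1}{-25 + \sqrt{-3}}\right)^{2} = \left(178 + \frac{1}{-25 + i \sqrt{3}}\right)^{2}$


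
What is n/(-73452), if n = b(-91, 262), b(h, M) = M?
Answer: -131/36726 ≈ -0.0035670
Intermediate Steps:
n = 262
n/(-73452) = 262/(-73452) = 262*(-1/73452) = -131/36726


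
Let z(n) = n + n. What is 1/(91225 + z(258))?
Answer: 1/91741 ≈ 1.0900e-5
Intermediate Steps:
z(n) = 2*n
1/(91225 + z(258)) = 1/(91225 + 2*258) = 1/(91225 + 516) = 1/91741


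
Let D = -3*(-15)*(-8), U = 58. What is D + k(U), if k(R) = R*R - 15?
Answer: 2989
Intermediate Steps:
k(R) = -15 + R² (k(R) = R² - 15 = -15 + R²)
D = -360 (D = 45*(-8) = -360)
D + k(U) = -360 + (-15 + 58²) = -360 + (-15 + 3364) = -360 + 3349 = 2989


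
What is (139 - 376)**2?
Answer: 56169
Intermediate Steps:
(139 - 376)**2 = (-237)**2 = 56169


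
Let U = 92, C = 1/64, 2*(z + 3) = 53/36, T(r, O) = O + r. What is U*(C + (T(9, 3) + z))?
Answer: 129191/144 ≈ 897.16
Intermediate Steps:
z = -163/72 (z = -3 + (53/36)/2 = -3 + (53*(1/36))/2 = -3 + (1/2)*(53/36) = -3 + 53/72 = -163/72 ≈ -2.2639)
C = 1/64 ≈ 0.015625
U*(C + (T(9, 3) + z)) = 92*(1/64 + ((3 + 9) - 163/72)) = 92*(1/64 + (12 - 163/72)) = 92*(1/64 + 701/72) = 92*(5617/576) = 129191/144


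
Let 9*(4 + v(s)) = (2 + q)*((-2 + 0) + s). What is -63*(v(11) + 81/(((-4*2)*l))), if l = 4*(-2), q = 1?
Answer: -1071/64 ≈ -16.734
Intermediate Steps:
v(s) = -14/3 + s/3 (v(s) = -4 + ((2 + 1)*((-2 + 0) + s))/9 = -4 + (3*(-2 + s))/9 = -4 + (-6 + 3*s)/9 = -4 + (-2/3 + s/3) = -14/3 + s/3)
l = -8
-63*(v(11) + 81/(((-4*2)*l))) = -63*((-14/3 + (1/3)*11) + 81/((-4*2*(-8)))) = -63*((-14/3 + 11/3) + 81/((-8*(-8)))) = -63*(-1 + 81/64) = -63*17/64 = -1071/64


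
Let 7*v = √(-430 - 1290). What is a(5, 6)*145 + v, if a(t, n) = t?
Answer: 725 + 2*I*√430/7 ≈ 725.0 + 5.9247*I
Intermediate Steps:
v = 2*I*√430/7 (v = √(-430 - 1290)/7 = √(-1720)/7 = (2*I*√430)/7 = 2*I*√430/7 ≈ 5.9247*I)
a(5, 6)*145 + v = 5*145 + 2*I*√430/7 = 725 + 2*I*√430/7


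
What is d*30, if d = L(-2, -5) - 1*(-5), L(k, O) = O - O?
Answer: 150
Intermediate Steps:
L(k, O) = 0
d = 5 (d = 0 - 1*(-5) = 0 + 5 = 5)
d*30 = 5*30 = 150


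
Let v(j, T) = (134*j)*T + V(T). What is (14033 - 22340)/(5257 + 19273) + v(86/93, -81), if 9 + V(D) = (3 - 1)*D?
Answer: -7762751487/760430 ≈ -10208.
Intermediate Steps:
V(D) = -9 + 2*D (V(D) = -9 + (3 - 1)*D = -9 + 2*D)
v(j, T) = -9 + 2*T + 134*T*j (v(j, T) = (134*j)*T + (-9 + 2*T) = 134*T*j + (-9 + 2*T) = -9 + 2*T + 134*T*j)
(14033 - 22340)/(5257 + 19273) + v(86/93, -81) = (14033 - 22340)/(5257 + 19273) + (-9 + 2*(-81) + 134*(-81)*(86/93)) = -8307/24530 + (-9 - 162 + 134*(-81)*(86*(1/93))) = -8307*1/24530 + (-9 - 162 + 134*(-81)*(86/93)) = -8307/24530 + (-9 - 162 - 311148/31) = -8307/24530 - 316449/31 = -7762751487/760430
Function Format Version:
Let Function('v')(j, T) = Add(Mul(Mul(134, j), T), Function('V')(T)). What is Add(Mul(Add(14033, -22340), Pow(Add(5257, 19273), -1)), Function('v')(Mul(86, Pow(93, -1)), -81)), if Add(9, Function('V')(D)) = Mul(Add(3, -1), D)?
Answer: Rational(-7762751487, 760430) ≈ -10208.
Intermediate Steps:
Function('V')(D) = Add(-9, Mul(2, D)) (Function('V')(D) = Add(-9, Mul(Add(3, -1), D)) = Add(-9, Mul(2, D)))
Function('v')(j, T) = Add(-9, Mul(2, T), Mul(134, T, j)) (Function('v')(j, T) = Add(Mul(Mul(134, j), T), Add(-9, Mul(2, T))) = Add(Mul(134, T, j), Add(-9, Mul(2, T))) = Add(-9, Mul(2, T), Mul(134, T, j)))
Add(Mul(Add(14033, -22340), Pow(Add(5257, 19273), -1)), Function('v')(Mul(86, Pow(93, -1)), -81)) = Add(Mul(Add(14033, -22340), Pow(Add(5257, 19273), -1)), Add(-9, Mul(2, -81), Mul(134, -81, Mul(86, Pow(93, -1))))) = Add(Mul(-8307, Pow(24530, -1)), Add(-9, -162, Mul(134, -81, Mul(86, Rational(1, 93))))) = Add(Mul(-8307, Rational(1, 24530)), Add(-9, -162, Mul(134, -81, Rational(86, 93)))) = Add(Rational(-8307, 24530), Add(-9, -162, Rational(-311148, 31))) = Add(Rational(-8307, 24530), Rational(-316449, 31)) = Rational(-7762751487, 760430)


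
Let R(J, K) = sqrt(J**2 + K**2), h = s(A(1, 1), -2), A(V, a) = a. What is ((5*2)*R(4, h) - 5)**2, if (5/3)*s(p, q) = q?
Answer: 1769 - 40*sqrt(109) ≈ 1351.4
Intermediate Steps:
s(p, q) = 3*q/5
h = -6/5 (h = (3/5)*(-2) = -6/5 ≈ -1.2000)
((5*2)*R(4, h) - 5)**2 = ((5*2)*sqrt(4**2 + (-6/5)**2) - 5)**2 = (10*sqrt(16 + 36/25) - 5)**2 = (10*sqrt(436/25) - 5)**2 = (10*(2*sqrt(109)/5) - 5)**2 = (4*sqrt(109) - 5)**2 = (-5 + 4*sqrt(109))**2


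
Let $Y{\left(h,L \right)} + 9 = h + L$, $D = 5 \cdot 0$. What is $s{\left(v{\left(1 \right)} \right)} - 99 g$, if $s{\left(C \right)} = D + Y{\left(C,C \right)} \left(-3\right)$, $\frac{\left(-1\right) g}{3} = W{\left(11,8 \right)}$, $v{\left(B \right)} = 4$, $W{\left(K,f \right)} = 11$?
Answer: $3270$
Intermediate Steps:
$D = 0$
$Y{\left(h,L \right)} = -9 + L + h$ ($Y{\left(h,L \right)} = -9 + \left(h + L\right) = -9 + \left(L + h\right) = -9 + L + h$)
$g = -33$ ($g = \left(-3\right) 11 = -33$)
$s{\left(C \right)} = 27 - 6 C$ ($s{\left(C \right)} = 0 + \left(-9 + C + C\right) \left(-3\right) = 0 + \left(-9 + 2 C\right) \left(-3\right) = 0 - \left(-27 + 6 C\right) = 27 - 6 C$)
$s{\left(v{\left(1 \right)} \right)} - 99 g = \left(27 - 24\right) - -3267 = \left(27 - 24\right) + 3267 = 3 + 3267 = 3270$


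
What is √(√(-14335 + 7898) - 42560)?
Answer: √(-42560 + I*√6437) ≈ 0.194 + 206.3*I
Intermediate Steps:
√(√(-14335 + 7898) - 42560) = √(√(-6437) - 42560) = √(I*√6437 - 42560) = √(-42560 + I*√6437)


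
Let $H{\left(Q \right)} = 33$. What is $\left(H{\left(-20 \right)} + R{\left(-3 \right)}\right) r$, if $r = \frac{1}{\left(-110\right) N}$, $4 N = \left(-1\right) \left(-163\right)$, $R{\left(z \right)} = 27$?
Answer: $- \frac{24}{1793} \approx -0.013385$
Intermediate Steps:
$N = \frac{163}{4}$ ($N = \frac{\left(-1\right) \left(-163\right)}{4} = \frac{1}{4} \cdot 163 = \frac{163}{4} \approx 40.75$)
$r = - \frac{2}{8965}$ ($r = \frac{1}{\left(-110\right) \frac{163}{4}} = \left(- \frac{1}{110}\right) \frac{4}{163} = - \frac{2}{8965} \approx -0.00022309$)
$\left(H{\left(-20 \right)} + R{\left(-3 \right)}\right) r = \left(33 + 27\right) \left(- \frac{2}{8965}\right) = 60 \left(- \frac{2}{8965}\right) = - \frac{24}{1793}$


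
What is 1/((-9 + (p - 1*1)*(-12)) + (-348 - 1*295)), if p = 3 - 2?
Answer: -1/652 ≈ -0.0015337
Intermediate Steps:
p = 1
1/((-9 + (p - 1*1)*(-12)) + (-348 - 1*295)) = 1/((-9 + (1 - 1*1)*(-12)) + (-348 - 1*295)) = 1/((-9 + (1 - 1)*(-12)) + (-348 - 295)) = 1/((-9 + 0*(-12)) - 643) = 1/((-9 + 0) - 643) = 1/(-9 - 643) = 1/(-652) = -1/652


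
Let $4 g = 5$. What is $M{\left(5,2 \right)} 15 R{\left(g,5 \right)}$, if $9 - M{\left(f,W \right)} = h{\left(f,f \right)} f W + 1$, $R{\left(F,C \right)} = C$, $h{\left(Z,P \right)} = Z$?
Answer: $-3150$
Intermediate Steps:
$g = \frac{5}{4}$ ($g = \frac{1}{4} \cdot 5 = \frac{5}{4} \approx 1.25$)
$M{\left(f,W \right)} = 8 - W f^{2}$ ($M{\left(f,W \right)} = 9 - \left(f f W + 1\right) = 9 - \left(f^{2} W + 1\right) = 9 - \left(W f^{2} + 1\right) = 9 - \left(1 + W f^{2}\right) = 8 - W f^{2}$)
$M{\left(5,2 \right)} 15 R{\left(g,5 \right)} = \left(8 - 2 \cdot 5^{2}\right) 15 \cdot 5 = \left(8 - 2 \cdot 25\right) 15 \cdot 5 = \left(8 - 50\right) 15 \cdot 5 = \left(-42\right) 15 \cdot 5 = \left(-630\right) 5 = -3150$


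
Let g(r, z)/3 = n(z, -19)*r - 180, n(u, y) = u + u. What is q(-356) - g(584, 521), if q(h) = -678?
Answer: -1825722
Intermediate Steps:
n(u, y) = 2*u
g(r, z) = -540 + 6*r*z (g(r, z) = 3*((2*z)*r - 180) = 3*(2*r*z - 180) = 3*(-180 + 2*r*z) = -540 + 6*r*z)
q(-356) - g(584, 521) = -678 - (-540 + 6*584*521) = -678 - (-540 + 1825584) = -678 - 1*1825044 = -678 - 1825044 = -1825722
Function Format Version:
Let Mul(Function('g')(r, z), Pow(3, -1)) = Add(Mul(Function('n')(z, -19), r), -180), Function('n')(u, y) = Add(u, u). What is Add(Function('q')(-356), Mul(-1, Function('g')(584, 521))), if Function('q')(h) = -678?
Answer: -1825722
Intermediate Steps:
Function('n')(u, y) = Mul(2, u)
Function('g')(r, z) = Add(-540, Mul(6, r, z)) (Function('g')(r, z) = Mul(3, Add(Mul(Mul(2, z), r), -180)) = Mul(3, Add(Mul(2, r, z), -180)) = Mul(3, Add(-180, Mul(2, r, z))) = Add(-540, Mul(6, r, z)))
Add(Function('q')(-356), Mul(-1, Function('g')(584, 521))) = Add(-678, Mul(-1, Add(-540, Mul(6, 584, 521)))) = Add(-678, Mul(-1, Add(-540, 1825584))) = Add(-678, Mul(-1, 1825044)) = Add(-678, -1825044) = -1825722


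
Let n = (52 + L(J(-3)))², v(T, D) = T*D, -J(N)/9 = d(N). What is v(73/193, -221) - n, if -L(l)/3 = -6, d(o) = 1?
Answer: -961833/193 ≈ -4983.6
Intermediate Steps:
J(N) = -9 (J(N) = -9*1 = -9)
L(l) = 18 (L(l) = -3*(-6) = 18)
v(T, D) = D*T
n = 4900 (n = (52 + 18)² = 70² = 4900)
v(73/193, -221) - n = -16133/193 - 1*4900 = -16133/193 - 4900 = -961833/193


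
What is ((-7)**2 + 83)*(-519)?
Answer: -68508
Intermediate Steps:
((-7)**2 + 83)*(-519) = (49 + 83)*(-519) = 132*(-519) = -68508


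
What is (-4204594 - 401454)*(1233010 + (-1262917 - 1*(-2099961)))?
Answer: -9534768086592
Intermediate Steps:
(-4204594 - 401454)*(1233010 + (-1262917 - 1*(-2099961))) = -4606048*(1233010 + (-1262917 + 2099961)) = -4606048*(1233010 + 837044) = -4606048*2070054 = -9534768086592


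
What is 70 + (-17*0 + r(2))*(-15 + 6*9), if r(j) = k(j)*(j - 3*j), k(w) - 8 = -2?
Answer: -866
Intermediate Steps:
k(w) = 6 (k(w) = 8 - 2 = 6)
r(j) = -12*j (r(j) = 6*(j - 3*j) = 6*(-2*j) = -12*j)
70 + (-17*0 + r(2))*(-15 + 6*9) = 70 + (-17*0 - 12*2)*(-15 + 6*9) = 70 + (0 - 24)*(-15 + 54) = 70 - 24*39 = 70 - 936 = -866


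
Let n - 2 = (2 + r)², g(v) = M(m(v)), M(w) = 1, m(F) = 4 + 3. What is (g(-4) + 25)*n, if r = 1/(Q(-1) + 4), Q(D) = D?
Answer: 1742/9 ≈ 193.56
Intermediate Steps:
m(F) = 7
r = ⅓ (r = 1/(-1 + 4) = 1/3 = ⅓ ≈ 0.33333)
g(v) = 1
n = 67/9 (n = 2 + (2 + ⅓)² = 2 + (7/3)² = 2 + 49/9 = 67/9 ≈ 7.4444)
(g(-4) + 25)*n = (1 + 25)*(67/9) = 26*(67/9) = 1742/9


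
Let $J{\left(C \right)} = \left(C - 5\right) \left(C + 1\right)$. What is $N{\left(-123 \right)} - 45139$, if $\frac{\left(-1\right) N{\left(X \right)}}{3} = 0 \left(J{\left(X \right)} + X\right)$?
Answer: $-45139$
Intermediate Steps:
$J{\left(C \right)} = \left(1 + C\right) \left(-5 + C\right)$ ($J{\left(C \right)} = \left(-5 + C\right) \left(1 + C\right) = \left(1 + C\right) \left(-5 + C\right)$)
$N{\left(X \right)} = 0$ ($N{\left(X \right)} = - 3 \cdot 0 \left(\left(-5 + X^{2} - 4 X\right) + X\right) = - 3 \cdot 0 \left(-5 + X^{2} - 3 X\right) = \left(-3\right) 0 = 0$)
$N{\left(-123 \right)} - 45139 = 0 - 45139 = -45139$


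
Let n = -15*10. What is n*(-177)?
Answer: 26550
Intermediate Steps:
n = -150
n*(-177) = -150*(-177) = 26550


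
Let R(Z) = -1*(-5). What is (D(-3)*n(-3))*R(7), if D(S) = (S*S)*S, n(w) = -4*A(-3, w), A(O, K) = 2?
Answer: 1080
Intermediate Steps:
R(Z) = 5
n(w) = -8 (n(w) = -4*2 = -8)
D(S) = S**3 (D(S) = S**2*S = S**3)
(D(-3)*n(-3))*R(7) = ((-3)**3*(-8))*5 = -27*(-8)*5 = 216*5 = 1080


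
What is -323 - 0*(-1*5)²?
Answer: -323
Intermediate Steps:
-323 - 0*(-1*5)² = -323 - 0*(-5)² = -323 - 0*25 = -323 - 1*0 = -323 + 0 = -323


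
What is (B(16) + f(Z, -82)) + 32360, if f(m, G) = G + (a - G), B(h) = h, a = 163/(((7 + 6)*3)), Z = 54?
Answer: 1262827/39 ≈ 32380.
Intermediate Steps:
a = 163/39 (a = 163/((13*3)) = 163/39 ≈ 4.1795)
f(m, G) = 163/39 (f(m, G) = G + (163/39 - G) = 163/39)
(B(16) + f(Z, -82)) + 32360 = (16 + 163/39) + 32360 = 787/39 + 32360 = 1262827/39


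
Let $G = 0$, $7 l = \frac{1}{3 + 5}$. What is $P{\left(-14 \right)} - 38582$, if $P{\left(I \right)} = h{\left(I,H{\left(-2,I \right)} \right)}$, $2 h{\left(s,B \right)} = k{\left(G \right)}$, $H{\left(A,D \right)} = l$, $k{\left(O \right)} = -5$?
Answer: $- \frac{77169}{2} \approx -38585.0$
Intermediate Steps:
$l = \frac{1}{56}$ ($l = \frac{1}{7 \left(3 + 5\right)} = \frac{1}{7 \cdot 8} = \frac{1}{7} \cdot \frac{1}{8} = \frac{1}{56} \approx 0.017857$)
$H{\left(A,D \right)} = \frac{1}{56}$
$h{\left(s,B \right)} = - \frac{5}{2}$ ($h{\left(s,B \right)} = \frac{1}{2} \left(-5\right) = - \frac{5}{2}$)
$P{\left(I \right)} = - \frac{5}{2}$
$P{\left(-14 \right)} - 38582 = - \frac{5}{2} - 38582 = - \frac{77169}{2}$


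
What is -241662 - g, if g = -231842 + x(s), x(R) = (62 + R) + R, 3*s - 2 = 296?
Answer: -30242/3 ≈ -10081.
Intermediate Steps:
s = 298/3 (s = ⅔ + (⅓)*296 = ⅔ + 296/3 = 298/3 ≈ 99.333)
x(R) = 62 + 2*R
g = -694744/3 (g = -231842 + (62 + 2*(298/3)) = -231842 + (62 + 596/3) = -231842 + 782/3 = -694744/3 ≈ -2.3158e+5)
-241662 - g = -241662 - 1*(-694744/3) = -241662 + 694744/3 = -30242/3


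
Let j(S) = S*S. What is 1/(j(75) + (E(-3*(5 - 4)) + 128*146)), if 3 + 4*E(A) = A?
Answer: 2/48623 ≈ 4.1133e-5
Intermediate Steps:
E(A) = -¾ + A/4
j(S) = S²
1/(j(75) + (E(-3*(5 - 4)) + 128*146)) = 1/(75² + ((-¾ + (-3*(5 - 4))/4) + 128*146)) = 1/(5625 + ((-¾ + (-3*1)/4) + 18688)) = 1/(5625 + ((-¾ + (¼)*(-3)) + 18688)) = 1/(5625 + ((-¾ - ¾) + 18688)) = 1/(5625 + (-3/2 + 18688)) = 1/(5625 + 37373/2) = 1/(48623/2) = 2/48623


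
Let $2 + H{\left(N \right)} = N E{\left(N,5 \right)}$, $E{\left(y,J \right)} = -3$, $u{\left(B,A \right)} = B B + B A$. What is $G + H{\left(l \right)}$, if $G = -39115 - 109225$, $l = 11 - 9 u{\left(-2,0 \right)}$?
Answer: $-148267$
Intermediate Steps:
$u{\left(B,A \right)} = B^{2} + A B$
$l = -25$ ($l = 11 - 9 \left(- 2 \left(0 - 2\right)\right) = 11 - 9 \left(\left(-2\right) \left(-2\right)\right) = 11 - 36 = -25$)
$G = -148340$ ($G = -39115 - 109225 = -148340$)
$H{\left(N \right)} = -2 - 3 N$ ($H{\left(N \right)} = -2 + N \left(-3\right) = -2 - 3 N$)
$G + H{\left(l \right)} = -148340 - -73 = -148340 + \left(-2 + 75\right) = -148340 + 73 = -148267$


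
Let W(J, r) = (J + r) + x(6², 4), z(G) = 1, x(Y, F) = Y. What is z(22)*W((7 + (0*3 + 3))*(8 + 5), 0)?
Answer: 166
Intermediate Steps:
W(J, r) = 36 + J + r (W(J, r) = (J + r) + 6² = (J + r) + 36 = 36 + J + r)
z(22)*W((7 + (0*3 + 3))*(8 + 5), 0) = 1*(36 + (7 + (0*3 + 3))*(8 + 5) + 0) = 1*(36 + (7 + (0 + 3))*13 + 0) = 1*(36 + (7 + 3)*13 + 0) = 1*(36 + 10*13 + 0) = 1*(36 + 130 + 0) = 1*166 = 166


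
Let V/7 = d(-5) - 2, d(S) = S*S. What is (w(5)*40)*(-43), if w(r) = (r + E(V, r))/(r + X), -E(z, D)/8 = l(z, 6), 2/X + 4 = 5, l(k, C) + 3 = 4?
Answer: 5160/7 ≈ 737.14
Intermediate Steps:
l(k, C) = 1 (l(k, C) = -3 + 4 = 1)
d(S) = S**2
V = 161 (V = 7*((-5)**2 - 2) = 7*(25 - 2) = 7*23 = 161)
X = 2 (X = 2/(-4 + 5) = 2/1 = 2*1 = 2)
E(z, D) = -8 (E(z, D) = -8*1 = -8)
w(r) = (-8 + r)/(2 + r) (w(r) = (r - 8)/(r + 2) = (-8 + r)/(2 + r))
(w(5)*40)*(-43) = (((-8 + 5)/(2 + 5))*40)*(-43) = ((-3/7)*40)*(-43) = (((1/7)*(-3))*40)*(-43) = -3/7*40*(-43) = -120/7*(-43) = 5160/7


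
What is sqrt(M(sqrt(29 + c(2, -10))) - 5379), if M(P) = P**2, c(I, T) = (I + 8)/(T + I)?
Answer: I*sqrt(21405)/2 ≈ 73.152*I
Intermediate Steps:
c(I, T) = (8 + I)/(I + T)
sqrt(M(sqrt(29 + c(2, -10))) - 5379) = sqrt((sqrt(29 + (8 + 2)/(2 - 10)))**2 - 5379) = sqrt((sqrt(29 + 10/(-8)))**2 - 5379) = sqrt((sqrt(29 - 1/8*10))**2 - 5379) = sqrt((sqrt(29 - 5/4))**2 - 5379) = sqrt((sqrt(111/4))**2 - 5379) = sqrt((sqrt(111)/2)**2 - 5379) = sqrt(111/4 - 5379) = sqrt(-21405/4) = I*sqrt(21405)/2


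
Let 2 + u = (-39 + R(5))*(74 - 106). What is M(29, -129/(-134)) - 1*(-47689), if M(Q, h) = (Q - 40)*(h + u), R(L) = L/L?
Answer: 4599471/134 ≈ 34324.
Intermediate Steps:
R(L) = 1
u = 1214 (u = -2 + (-39 + 1)*(74 - 106) = -2 - 38*(-32) = -2 + 1216 = 1214)
M(Q, h) = (-40 + Q)*(1214 + h) (M(Q, h) = (Q - 40)*(h + 1214) = (-40 + Q)*(1214 + h))
M(29, -129/(-134)) - 1*(-47689) = (-48560 - (-5160)/(-134) + 1214*29 + 29*(-129/(-134))) - 1*(-47689) = (-48560 - (-5160)*(-1)/134 + 35206 + 29*(-129*(-1/134))) + 47689 = (-48560 - 40*129/134 + 35206 + 29*(129/134)) + 47689 = (-48560 - 2580/67 + 35206 + 3741/134) + 47689 = -1790855/134 + 47689 = 4599471/134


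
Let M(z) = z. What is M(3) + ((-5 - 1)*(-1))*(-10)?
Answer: -57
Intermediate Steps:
M(3) + ((-5 - 1)*(-1))*(-10) = 3 + ((-5 - 1)*(-1))*(-10) = 3 - 6*(-1)*(-10) = 3 + 6*(-10) = 3 - 60 = -57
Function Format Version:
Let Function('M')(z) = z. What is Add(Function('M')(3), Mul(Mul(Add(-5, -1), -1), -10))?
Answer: -57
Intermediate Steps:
Add(Function('M')(3), Mul(Mul(Add(-5, -1), -1), -10)) = Add(3, Mul(Mul(Add(-5, -1), -1), -10)) = Add(3, Mul(Mul(-6, -1), -10)) = Add(3, Mul(6, -10)) = Add(3, -60) = -57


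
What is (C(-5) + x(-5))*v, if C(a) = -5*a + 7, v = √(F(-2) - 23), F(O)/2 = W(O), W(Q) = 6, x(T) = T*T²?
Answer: -93*I*√11 ≈ -308.45*I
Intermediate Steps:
x(T) = T³
F(O) = 12 (F(O) = 2*6 = 12)
v = I*√11 (v = √(12 - 23) = √(-11) = I*√11 ≈ 3.3166*I)
C(a) = 7 - 5*a
(C(-5) + x(-5))*v = ((7 - 5*(-5)) + (-5)³)*(I*√11) = ((7 + 25) - 125)*(I*√11) = (32 - 125)*(I*√11) = -93*I*√11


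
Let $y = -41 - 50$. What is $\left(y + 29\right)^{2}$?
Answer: $3844$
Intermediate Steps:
$y = -91$
$\left(y + 29\right)^{2} = \left(-91 + 29\right)^{2} = \left(-62\right)^{2} = 3844$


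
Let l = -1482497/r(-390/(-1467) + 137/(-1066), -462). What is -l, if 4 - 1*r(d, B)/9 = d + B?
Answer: 257595713726/728526291 ≈ 353.58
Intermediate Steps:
r(d, B) = 36 - 9*B - 9*d (r(d, B) = 36 - 9*(d + B) = 36 - 9*(B + d) = 36 + (-9*B - 9*d) = 36 - 9*B - 9*d)
l = -257595713726/728526291 (l = -1482497/(36 - 9*(-462) - 9*(-390/(-1467) + 137/(-1066))) = -1482497/(36 + 4158 - 9*(-390*(-1/1467) + 137*(-1/1066))) = -1482497/(36 + 4158 - 9*(130/489 - 137/1066)) = -1482497/(36 + 4158 - 9*71587/521274) = -1482497/(36 + 4158 - 214761/173758) = -1482497/728526291/173758 = -1482497*173758/728526291 = -257595713726/728526291 ≈ -353.58)
-l = -1*(-257595713726/728526291) = 257595713726/728526291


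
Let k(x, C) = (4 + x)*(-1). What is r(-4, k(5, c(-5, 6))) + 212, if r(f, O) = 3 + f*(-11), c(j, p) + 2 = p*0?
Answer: 259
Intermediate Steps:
c(j, p) = -2 (c(j, p) = -2 + p*0 = -2 + 0 = -2)
k(x, C) = -4 - x
r(f, O) = 3 - 11*f
r(-4, k(5, c(-5, 6))) + 212 = (3 - 11*(-4)) + 212 = (3 + 44) + 212 = 47 + 212 = 259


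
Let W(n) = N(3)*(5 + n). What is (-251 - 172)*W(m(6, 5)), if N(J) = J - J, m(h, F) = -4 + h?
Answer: 0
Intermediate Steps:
N(J) = 0
W(n) = 0 (W(n) = 0*(5 + n) = 0)
(-251 - 172)*W(m(6, 5)) = (-251 - 172)*0 = -423*0 = 0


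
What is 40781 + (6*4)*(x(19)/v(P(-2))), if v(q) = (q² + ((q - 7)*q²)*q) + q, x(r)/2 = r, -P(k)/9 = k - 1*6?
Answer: 41233628357/1011099 ≈ 40781.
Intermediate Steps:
P(k) = 54 - 9*k (P(k) = -9*(k - 1*6) = -9*(k - 6) = -9*(-6 + k) = 54 - 9*k)
x(r) = 2*r
v(q) = q + q² + q³*(-7 + q) (v(q) = (q² + ((-7 + q)*q²)*q) + q = (q² + (q²*(-7 + q))*q) + q = (q² + q³*(-7 + q)) + q = q + q² + q³*(-7 + q))
40781 + (6*4)*(x(19)/v(P(-2))) = 40781 + (6*4)*((2*19)/(((54 - 9*(-2))*(1 + (54 - 9*(-2)) + (54 - 9*(-2))³ - 7*(54 - 9*(-2))²)))) = 40781 + 24*(38/(((54 + 18)*(1 + (54 + 18) + (54 + 18)³ - 7*(54 + 18)²)))) = 40781 + 24*(38/((72*(1 + 72 + 72³ - 7*72²)))) = 40781 + 24*(38/((72*(1 + 72 + 373248 - 7*5184)))) = 40781 + 24*(38/((72*(1 + 72 + 373248 - 36288)))) = 40781 + 24*(38/((72*337033))) = 40781 + 24*(38/24266376) = 40781 + 24*(38*(1/24266376)) = 40781 + 24*(19/12133188) = 40781 + 38/1011099 = 41233628357/1011099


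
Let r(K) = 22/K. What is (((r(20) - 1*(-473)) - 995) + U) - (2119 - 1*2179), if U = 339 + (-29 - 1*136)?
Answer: -2869/10 ≈ -286.90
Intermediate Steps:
U = 174 (U = 339 + (-29 - 136) = 339 - 165 = 174)
(((r(20) - 1*(-473)) - 995) + U) - (2119 - 1*2179) = (((22/20 - 1*(-473)) - 995) + 174) - (2119 - 1*2179) = (((22*(1/20) + 473) - 995) + 174) - (2119 - 2179) = (((11/10 + 473) - 995) + 174) - 1*(-60) = ((4741/10 - 995) + 174) + 60 = (-5209/10 + 174) + 60 = -3469/10 + 60 = -2869/10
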